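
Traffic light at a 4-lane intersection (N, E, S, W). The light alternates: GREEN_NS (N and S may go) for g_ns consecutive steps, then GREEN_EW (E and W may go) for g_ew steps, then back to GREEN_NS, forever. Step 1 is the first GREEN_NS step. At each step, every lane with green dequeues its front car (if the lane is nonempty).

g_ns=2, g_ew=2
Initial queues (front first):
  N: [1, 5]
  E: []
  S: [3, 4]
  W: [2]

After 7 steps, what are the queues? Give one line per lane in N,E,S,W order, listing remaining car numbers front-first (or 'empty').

Step 1 [NS]: N:car1-GO,E:wait,S:car3-GO,W:wait | queues: N=1 E=0 S=1 W=1
Step 2 [NS]: N:car5-GO,E:wait,S:car4-GO,W:wait | queues: N=0 E=0 S=0 W=1
Step 3 [EW]: N:wait,E:empty,S:wait,W:car2-GO | queues: N=0 E=0 S=0 W=0

N: empty
E: empty
S: empty
W: empty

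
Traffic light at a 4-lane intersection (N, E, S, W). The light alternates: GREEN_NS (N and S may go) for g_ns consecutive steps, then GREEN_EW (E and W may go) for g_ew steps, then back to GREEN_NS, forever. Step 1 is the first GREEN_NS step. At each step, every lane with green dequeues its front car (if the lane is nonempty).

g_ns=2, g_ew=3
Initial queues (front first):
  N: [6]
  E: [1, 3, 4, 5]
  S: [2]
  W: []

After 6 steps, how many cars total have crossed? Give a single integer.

Step 1 [NS]: N:car6-GO,E:wait,S:car2-GO,W:wait | queues: N=0 E=4 S=0 W=0
Step 2 [NS]: N:empty,E:wait,S:empty,W:wait | queues: N=0 E=4 S=0 W=0
Step 3 [EW]: N:wait,E:car1-GO,S:wait,W:empty | queues: N=0 E=3 S=0 W=0
Step 4 [EW]: N:wait,E:car3-GO,S:wait,W:empty | queues: N=0 E=2 S=0 W=0
Step 5 [EW]: N:wait,E:car4-GO,S:wait,W:empty | queues: N=0 E=1 S=0 W=0
Step 6 [NS]: N:empty,E:wait,S:empty,W:wait | queues: N=0 E=1 S=0 W=0
Cars crossed by step 6: 5

Answer: 5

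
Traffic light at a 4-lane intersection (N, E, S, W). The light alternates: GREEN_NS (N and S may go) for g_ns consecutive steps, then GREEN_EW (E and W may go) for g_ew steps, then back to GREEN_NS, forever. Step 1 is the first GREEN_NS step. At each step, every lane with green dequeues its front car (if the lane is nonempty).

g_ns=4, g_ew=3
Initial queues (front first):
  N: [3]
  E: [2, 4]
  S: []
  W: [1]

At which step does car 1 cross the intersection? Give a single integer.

Step 1 [NS]: N:car3-GO,E:wait,S:empty,W:wait | queues: N=0 E=2 S=0 W=1
Step 2 [NS]: N:empty,E:wait,S:empty,W:wait | queues: N=0 E=2 S=0 W=1
Step 3 [NS]: N:empty,E:wait,S:empty,W:wait | queues: N=0 E=2 S=0 W=1
Step 4 [NS]: N:empty,E:wait,S:empty,W:wait | queues: N=0 E=2 S=0 W=1
Step 5 [EW]: N:wait,E:car2-GO,S:wait,W:car1-GO | queues: N=0 E=1 S=0 W=0
Step 6 [EW]: N:wait,E:car4-GO,S:wait,W:empty | queues: N=0 E=0 S=0 W=0
Car 1 crosses at step 5

5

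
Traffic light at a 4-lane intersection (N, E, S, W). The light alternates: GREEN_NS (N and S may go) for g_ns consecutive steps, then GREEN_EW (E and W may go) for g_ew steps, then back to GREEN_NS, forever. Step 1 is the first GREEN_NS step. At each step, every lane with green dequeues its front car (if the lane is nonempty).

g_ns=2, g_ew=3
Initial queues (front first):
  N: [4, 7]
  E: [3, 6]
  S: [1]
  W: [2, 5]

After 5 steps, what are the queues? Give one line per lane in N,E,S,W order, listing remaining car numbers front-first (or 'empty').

Step 1 [NS]: N:car4-GO,E:wait,S:car1-GO,W:wait | queues: N=1 E=2 S=0 W=2
Step 2 [NS]: N:car7-GO,E:wait,S:empty,W:wait | queues: N=0 E=2 S=0 W=2
Step 3 [EW]: N:wait,E:car3-GO,S:wait,W:car2-GO | queues: N=0 E=1 S=0 W=1
Step 4 [EW]: N:wait,E:car6-GO,S:wait,W:car5-GO | queues: N=0 E=0 S=0 W=0

N: empty
E: empty
S: empty
W: empty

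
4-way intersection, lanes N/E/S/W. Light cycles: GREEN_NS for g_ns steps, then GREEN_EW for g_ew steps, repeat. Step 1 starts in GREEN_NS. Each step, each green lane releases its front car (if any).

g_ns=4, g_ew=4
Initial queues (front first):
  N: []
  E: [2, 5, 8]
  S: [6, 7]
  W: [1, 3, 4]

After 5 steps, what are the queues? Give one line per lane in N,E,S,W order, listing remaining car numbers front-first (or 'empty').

Step 1 [NS]: N:empty,E:wait,S:car6-GO,W:wait | queues: N=0 E=3 S=1 W=3
Step 2 [NS]: N:empty,E:wait,S:car7-GO,W:wait | queues: N=0 E=3 S=0 W=3
Step 3 [NS]: N:empty,E:wait,S:empty,W:wait | queues: N=0 E=3 S=0 W=3
Step 4 [NS]: N:empty,E:wait,S:empty,W:wait | queues: N=0 E=3 S=0 W=3
Step 5 [EW]: N:wait,E:car2-GO,S:wait,W:car1-GO | queues: N=0 E=2 S=0 W=2

N: empty
E: 5 8
S: empty
W: 3 4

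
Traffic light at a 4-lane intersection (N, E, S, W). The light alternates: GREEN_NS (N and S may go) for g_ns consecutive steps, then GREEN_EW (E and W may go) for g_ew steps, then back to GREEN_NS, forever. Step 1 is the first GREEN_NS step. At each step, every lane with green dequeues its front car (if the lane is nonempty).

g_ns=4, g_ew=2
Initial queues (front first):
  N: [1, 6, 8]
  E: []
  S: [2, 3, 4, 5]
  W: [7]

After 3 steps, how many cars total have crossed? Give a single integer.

Answer: 6

Derivation:
Step 1 [NS]: N:car1-GO,E:wait,S:car2-GO,W:wait | queues: N=2 E=0 S=3 W=1
Step 2 [NS]: N:car6-GO,E:wait,S:car3-GO,W:wait | queues: N=1 E=0 S=2 W=1
Step 3 [NS]: N:car8-GO,E:wait,S:car4-GO,W:wait | queues: N=0 E=0 S=1 W=1
Cars crossed by step 3: 6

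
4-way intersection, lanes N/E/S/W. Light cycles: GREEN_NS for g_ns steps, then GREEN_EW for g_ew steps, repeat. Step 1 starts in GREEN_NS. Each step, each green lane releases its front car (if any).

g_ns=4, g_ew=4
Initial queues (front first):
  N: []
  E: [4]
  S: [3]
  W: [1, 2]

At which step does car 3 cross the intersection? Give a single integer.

Step 1 [NS]: N:empty,E:wait,S:car3-GO,W:wait | queues: N=0 E=1 S=0 W=2
Step 2 [NS]: N:empty,E:wait,S:empty,W:wait | queues: N=0 E=1 S=0 W=2
Step 3 [NS]: N:empty,E:wait,S:empty,W:wait | queues: N=0 E=1 S=0 W=2
Step 4 [NS]: N:empty,E:wait,S:empty,W:wait | queues: N=0 E=1 S=0 W=2
Step 5 [EW]: N:wait,E:car4-GO,S:wait,W:car1-GO | queues: N=0 E=0 S=0 W=1
Step 6 [EW]: N:wait,E:empty,S:wait,W:car2-GO | queues: N=0 E=0 S=0 W=0
Car 3 crosses at step 1

1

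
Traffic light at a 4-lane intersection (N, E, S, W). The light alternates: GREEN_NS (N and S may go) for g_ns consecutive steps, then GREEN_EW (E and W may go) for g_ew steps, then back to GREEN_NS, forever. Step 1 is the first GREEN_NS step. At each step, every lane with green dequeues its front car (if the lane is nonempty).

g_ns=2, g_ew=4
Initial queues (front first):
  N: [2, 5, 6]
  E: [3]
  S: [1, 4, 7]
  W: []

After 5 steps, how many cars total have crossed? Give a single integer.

Answer: 5

Derivation:
Step 1 [NS]: N:car2-GO,E:wait,S:car1-GO,W:wait | queues: N=2 E=1 S=2 W=0
Step 2 [NS]: N:car5-GO,E:wait,S:car4-GO,W:wait | queues: N=1 E=1 S=1 W=0
Step 3 [EW]: N:wait,E:car3-GO,S:wait,W:empty | queues: N=1 E=0 S=1 W=0
Step 4 [EW]: N:wait,E:empty,S:wait,W:empty | queues: N=1 E=0 S=1 W=0
Step 5 [EW]: N:wait,E:empty,S:wait,W:empty | queues: N=1 E=0 S=1 W=0
Cars crossed by step 5: 5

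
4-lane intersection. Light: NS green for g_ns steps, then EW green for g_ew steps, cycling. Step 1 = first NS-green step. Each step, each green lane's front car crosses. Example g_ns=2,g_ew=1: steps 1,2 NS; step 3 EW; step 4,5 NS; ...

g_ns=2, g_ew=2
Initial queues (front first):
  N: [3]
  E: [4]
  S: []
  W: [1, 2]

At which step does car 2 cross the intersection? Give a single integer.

Step 1 [NS]: N:car3-GO,E:wait,S:empty,W:wait | queues: N=0 E=1 S=0 W=2
Step 2 [NS]: N:empty,E:wait,S:empty,W:wait | queues: N=0 E=1 S=0 W=2
Step 3 [EW]: N:wait,E:car4-GO,S:wait,W:car1-GO | queues: N=0 E=0 S=0 W=1
Step 4 [EW]: N:wait,E:empty,S:wait,W:car2-GO | queues: N=0 E=0 S=0 W=0
Car 2 crosses at step 4

4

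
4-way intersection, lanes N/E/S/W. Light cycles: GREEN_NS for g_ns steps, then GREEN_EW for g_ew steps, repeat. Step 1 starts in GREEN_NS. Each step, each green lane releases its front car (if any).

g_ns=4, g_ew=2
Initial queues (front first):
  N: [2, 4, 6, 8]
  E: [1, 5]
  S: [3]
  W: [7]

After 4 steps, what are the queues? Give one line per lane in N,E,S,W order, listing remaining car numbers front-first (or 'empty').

Step 1 [NS]: N:car2-GO,E:wait,S:car3-GO,W:wait | queues: N=3 E=2 S=0 W=1
Step 2 [NS]: N:car4-GO,E:wait,S:empty,W:wait | queues: N=2 E=2 S=0 W=1
Step 3 [NS]: N:car6-GO,E:wait,S:empty,W:wait | queues: N=1 E=2 S=0 W=1
Step 4 [NS]: N:car8-GO,E:wait,S:empty,W:wait | queues: N=0 E=2 S=0 W=1

N: empty
E: 1 5
S: empty
W: 7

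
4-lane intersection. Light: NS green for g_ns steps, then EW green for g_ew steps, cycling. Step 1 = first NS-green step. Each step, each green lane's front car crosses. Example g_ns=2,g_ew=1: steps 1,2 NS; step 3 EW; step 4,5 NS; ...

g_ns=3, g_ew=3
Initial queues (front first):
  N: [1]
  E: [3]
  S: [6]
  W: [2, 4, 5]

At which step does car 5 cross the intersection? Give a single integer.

Step 1 [NS]: N:car1-GO,E:wait,S:car6-GO,W:wait | queues: N=0 E=1 S=0 W=3
Step 2 [NS]: N:empty,E:wait,S:empty,W:wait | queues: N=0 E=1 S=0 W=3
Step 3 [NS]: N:empty,E:wait,S:empty,W:wait | queues: N=0 E=1 S=0 W=3
Step 4 [EW]: N:wait,E:car3-GO,S:wait,W:car2-GO | queues: N=0 E=0 S=0 W=2
Step 5 [EW]: N:wait,E:empty,S:wait,W:car4-GO | queues: N=0 E=0 S=0 W=1
Step 6 [EW]: N:wait,E:empty,S:wait,W:car5-GO | queues: N=0 E=0 S=0 W=0
Car 5 crosses at step 6

6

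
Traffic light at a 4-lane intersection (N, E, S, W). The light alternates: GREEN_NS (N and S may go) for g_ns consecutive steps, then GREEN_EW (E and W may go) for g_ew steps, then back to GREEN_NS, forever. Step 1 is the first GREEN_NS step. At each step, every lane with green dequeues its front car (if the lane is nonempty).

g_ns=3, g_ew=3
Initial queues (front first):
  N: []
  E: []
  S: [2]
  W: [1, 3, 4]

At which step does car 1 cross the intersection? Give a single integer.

Step 1 [NS]: N:empty,E:wait,S:car2-GO,W:wait | queues: N=0 E=0 S=0 W=3
Step 2 [NS]: N:empty,E:wait,S:empty,W:wait | queues: N=0 E=0 S=0 W=3
Step 3 [NS]: N:empty,E:wait,S:empty,W:wait | queues: N=0 E=0 S=0 W=3
Step 4 [EW]: N:wait,E:empty,S:wait,W:car1-GO | queues: N=0 E=0 S=0 W=2
Step 5 [EW]: N:wait,E:empty,S:wait,W:car3-GO | queues: N=0 E=0 S=0 W=1
Step 6 [EW]: N:wait,E:empty,S:wait,W:car4-GO | queues: N=0 E=0 S=0 W=0
Car 1 crosses at step 4

4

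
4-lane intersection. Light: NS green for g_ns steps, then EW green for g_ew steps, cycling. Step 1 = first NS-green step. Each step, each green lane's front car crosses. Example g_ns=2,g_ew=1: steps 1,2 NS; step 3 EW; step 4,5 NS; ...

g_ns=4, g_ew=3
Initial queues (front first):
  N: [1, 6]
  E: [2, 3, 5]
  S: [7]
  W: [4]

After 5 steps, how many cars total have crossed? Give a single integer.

Answer: 5

Derivation:
Step 1 [NS]: N:car1-GO,E:wait,S:car7-GO,W:wait | queues: N=1 E=3 S=0 W=1
Step 2 [NS]: N:car6-GO,E:wait,S:empty,W:wait | queues: N=0 E=3 S=0 W=1
Step 3 [NS]: N:empty,E:wait,S:empty,W:wait | queues: N=0 E=3 S=0 W=1
Step 4 [NS]: N:empty,E:wait,S:empty,W:wait | queues: N=0 E=3 S=0 W=1
Step 5 [EW]: N:wait,E:car2-GO,S:wait,W:car4-GO | queues: N=0 E=2 S=0 W=0
Cars crossed by step 5: 5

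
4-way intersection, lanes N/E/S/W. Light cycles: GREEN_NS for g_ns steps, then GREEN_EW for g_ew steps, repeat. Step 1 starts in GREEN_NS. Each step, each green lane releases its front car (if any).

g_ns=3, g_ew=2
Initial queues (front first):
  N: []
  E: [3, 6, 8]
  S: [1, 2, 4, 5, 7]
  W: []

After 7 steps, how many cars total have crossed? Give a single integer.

Step 1 [NS]: N:empty,E:wait,S:car1-GO,W:wait | queues: N=0 E=3 S=4 W=0
Step 2 [NS]: N:empty,E:wait,S:car2-GO,W:wait | queues: N=0 E=3 S=3 W=0
Step 3 [NS]: N:empty,E:wait,S:car4-GO,W:wait | queues: N=0 E=3 S=2 W=0
Step 4 [EW]: N:wait,E:car3-GO,S:wait,W:empty | queues: N=0 E=2 S=2 W=0
Step 5 [EW]: N:wait,E:car6-GO,S:wait,W:empty | queues: N=0 E=1 S=2 W=0
Step 6 [NS]: N:empty,E:wait,S:car5-GO,W:wait | queues: N=0 E=1 S=1 W=0
Step 7 [NS]: N:empty,E:wait,S:car7-GO,W:wait | queues: N=0 E=1 S=0 W=0
Cars crossed by step 7: 7

Answer: 7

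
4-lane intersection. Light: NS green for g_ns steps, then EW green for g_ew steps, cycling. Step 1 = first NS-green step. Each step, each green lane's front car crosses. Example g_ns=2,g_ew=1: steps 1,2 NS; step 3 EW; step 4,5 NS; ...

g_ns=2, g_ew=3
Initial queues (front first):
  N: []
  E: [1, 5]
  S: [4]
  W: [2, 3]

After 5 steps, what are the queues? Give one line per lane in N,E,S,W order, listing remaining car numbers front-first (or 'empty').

Step 1 [NS]: N:empty,E:wait,S:car4-GO,W:wait | queues: N=0 E=2 S=0 W=2
Step 2 [NS]: N:empty,E:wait,S:empty,W:wait | queues: N=0 E=2 S=0 W=2
Step 3 [EW]: N:wait,E:car1-GO,S:wait,W:car2-GO | queues: N=0 E=1 S=0 W=1
Step 4 [EW]: N:wait,E:car5-GO,S:wait,W:car3-GO | queues: N=0 E=0 S=0 W=0

N: empty
E: empty
S: empty
W: empty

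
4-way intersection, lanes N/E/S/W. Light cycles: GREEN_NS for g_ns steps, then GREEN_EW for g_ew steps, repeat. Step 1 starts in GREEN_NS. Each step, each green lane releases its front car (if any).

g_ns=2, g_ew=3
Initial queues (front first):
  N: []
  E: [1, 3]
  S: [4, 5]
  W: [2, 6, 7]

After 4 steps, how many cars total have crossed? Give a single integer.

Answer: 6

Derivation:
Step 1 [NS]: N:empty,E:wait,S:car4-GO,W:wait | queues: N=0 E=2 S=1 W=3
Step 2 [NS]: N:empty,E:wait,S:car5-GO,W:wait | queues: N=0 E=2 S=0 W=3
Step 3 [EW]: N:wait,E:car1-GO,S:wait,W:car2-GO | queues: N=0 E=1 S=0 W=2
Step 4 [EW]: N:wait,E:car3-GO,S:wait,W:car6-GO | queues: N=0 E=0 S=0 W=1
Cars crossed by step 4: 6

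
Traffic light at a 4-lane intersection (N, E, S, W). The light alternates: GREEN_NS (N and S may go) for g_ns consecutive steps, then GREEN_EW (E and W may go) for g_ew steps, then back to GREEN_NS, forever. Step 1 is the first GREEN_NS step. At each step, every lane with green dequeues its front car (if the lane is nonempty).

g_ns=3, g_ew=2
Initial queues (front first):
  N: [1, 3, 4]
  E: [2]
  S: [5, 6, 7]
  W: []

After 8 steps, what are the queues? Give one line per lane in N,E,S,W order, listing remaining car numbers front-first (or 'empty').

Step 1 [NS]: N:car1-GO,E:wait,S:car5-GO,W:wait | queues: N=2 E=1 S=2 W=0
Step 2 [NS]: N:car3-GO,E:wait,S:car6-GO,W:wait | queues: N=1 E=1 S=1 W=0
Step 3 [NS]: N:car4-GO,E:wait,S:car7-GO,W:wait | queues: N=0 E=1 S=0 W=0
Step 4 [EW]: N:wait,E:car2-GO,S:wait,W:empty | queues: N=0 E=0 S=0 W=0

N: empty
E: empty
S: empty
W: empty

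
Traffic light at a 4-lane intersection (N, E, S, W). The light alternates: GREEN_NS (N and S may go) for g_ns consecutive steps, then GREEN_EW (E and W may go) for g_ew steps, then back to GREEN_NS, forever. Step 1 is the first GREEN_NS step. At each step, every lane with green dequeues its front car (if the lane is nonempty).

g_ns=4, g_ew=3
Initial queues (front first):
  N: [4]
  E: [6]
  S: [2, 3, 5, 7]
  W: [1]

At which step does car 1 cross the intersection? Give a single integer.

Step 1 [NS]: N:car4-GO,E:wait,S:car2-GO,W:wait | queues: N=0 E=1 S=3 W=1
Step 2 [NS]: N:empty,E:wait,S:car3-GO,W:wait | queues: N=0 E=1 S=2 W=1
Step 3 [NS]: N:empty,E:wait,S:car5-GO,W:wait | queues: N=0 E=1 S=1 W=1
Step 4 [NS]: N:empty,E:wait,S:car7-GO,W:wait | queues: N=0 E=1 S=0 W=1
Step 5 [EW]: N:wait,E:car6-GO,S:wait,W:car1-GO | queues: N=0 E=0 S=0 W=0
Car 1 crosses at step 5

5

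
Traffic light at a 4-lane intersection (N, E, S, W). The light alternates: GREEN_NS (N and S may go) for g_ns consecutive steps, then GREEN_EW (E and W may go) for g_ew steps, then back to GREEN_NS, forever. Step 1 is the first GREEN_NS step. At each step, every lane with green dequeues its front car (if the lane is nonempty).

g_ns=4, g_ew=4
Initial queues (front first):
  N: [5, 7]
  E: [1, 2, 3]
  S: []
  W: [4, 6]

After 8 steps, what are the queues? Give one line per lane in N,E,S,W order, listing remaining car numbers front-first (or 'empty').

Step 1 [NS]: N:car5-GO,E:wait,S:empty,W:wait | queues: N=1 E=3 S=0 W=2
Step 2 [NS]: N:car7-GO,E:wait,S:empty,W:wait | queues: N=0 E=3 S=0 W=2
Step 3 [NS]: N:empty,E:wait,S:empty,W:wait | queues: N=0 E=3 S=0 W=2
Step 4 [NS]: N:empty,E:wait,S:empty,W:wait | queues: N=0 E=3 S=0 W=2
Step 5 [EW]: N:wait,E:car1-GO,S:wait,W:car4-GO | queues: N=0 E=2 S=0 W=1
Step 6 [EW]: N:wait,E:car2-GO,S:wait,W:car6-GO | queues: N=0 E=1 S=0 W=0
Step 7 [EW]: N:wait,E:car3-GO,S:wait,W:empty | queues: N=0 E=0 S=0 W=0

N: empty
E: empty
S: empty
W: empty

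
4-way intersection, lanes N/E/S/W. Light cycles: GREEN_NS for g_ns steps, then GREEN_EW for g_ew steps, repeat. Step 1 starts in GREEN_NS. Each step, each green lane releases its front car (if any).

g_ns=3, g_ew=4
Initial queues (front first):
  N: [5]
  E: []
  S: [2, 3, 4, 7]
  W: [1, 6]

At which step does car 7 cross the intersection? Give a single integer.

Step 1 [NS]: N:car5-GO,E:wait,S:car2-GO,W:wait | queues: N=0 E=0 S=3 W=2
Step 2 [NS]: N:empty,E:wait,S:car3-GO,W:wait | queues: N=0 E=0 S=2 W=2
Step 3 [NS]: N:empty,E:wait,S:car4-GO,W:wait | queues: N=0 E=0 S=1 W=2
Step 4 [EW]: N:wait,E:empty,S:wait,W:car1-GO | queues: N=0 E=0 S=1 W=1
Step 5 [EW]: N:wait,E:empty,S:wait,W:car6-GO | queues: N=0 E=0 S=1 W=0
Step 6 [EW]: N:wait,E:empty,S:wait,W:empty | queues: N=0 E=0 S=1 W=0
Step 7 [EW]: N:wait,E:empty,S:wait,W:empty | queues: N=0 E=0 S=1 W=0
Step 8 [NS]: N:empty,E:wait,S:car7-GO,W:wait | queues: N=0 E=0 S=0 W=0
Car 7 crosses at step 8

8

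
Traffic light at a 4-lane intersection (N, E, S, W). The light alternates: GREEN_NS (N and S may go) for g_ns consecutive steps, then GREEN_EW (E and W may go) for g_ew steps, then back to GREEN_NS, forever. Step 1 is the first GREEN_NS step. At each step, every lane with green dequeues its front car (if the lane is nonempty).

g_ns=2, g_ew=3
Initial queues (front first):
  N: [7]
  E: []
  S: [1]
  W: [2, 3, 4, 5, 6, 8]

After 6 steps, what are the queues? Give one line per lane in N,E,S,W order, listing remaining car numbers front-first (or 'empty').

Step 1 [NS]: N:car7-GO,E:wait,S:car1-GO,W:wait | queues: N=0 E=0 S=0 W=6
Step 2 [NS]: N:empty,E:wait,S:empty,W:wait | queues: N=0 E=0 S=0 W=6
Step 3 [EW]: N:wait,E:empty,S:wait,W:car2-GO | queues: N=0 E=0 S=0 W=5
Step 4 [EW]: N:wait,E:empty,S:wait,W:car3-GO | queues: N=0 E=0 S=0 W=4
Step 5 [EW]: N:wait,E:empty,S:wait,W:car4-GO | queues: N=0 E=0 S=0 W=3
Step 6 [NS]: N:empty,E:wait,S:empty,W:wait | queues: N=0 E=0 S=0 W=3

N: empty
E: empty
S: empty
W: 5 6 8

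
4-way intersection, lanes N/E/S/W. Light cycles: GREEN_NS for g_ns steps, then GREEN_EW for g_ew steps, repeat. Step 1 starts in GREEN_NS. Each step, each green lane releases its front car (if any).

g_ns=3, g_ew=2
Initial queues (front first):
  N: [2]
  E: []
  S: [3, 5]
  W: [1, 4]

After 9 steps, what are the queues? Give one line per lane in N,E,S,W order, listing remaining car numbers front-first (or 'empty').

Step 1 [NS]: N:car2-GO,E:wait,S:car3-GO,W:wait | queues: N=0 E=0 S=1 W=2
Step 2 [NS]: N:empty,E:wait,S:car5-GO,W:wait | queues: N=0 E=0 S=0 W=2
Step 3 [NS]: N:empty,E:wait,S:empty,W:wait | queues: N=0 E=0 S=0 W=2
Step 4 [EW]: N:wait,E:empty,S:wait,W:car1-GO | queues: N=0 E=0 S=0 W=1
Step 5 [EW]: N:wait,E:empty,S:wait,W:car4-GO | queues: N=0 E=0 S=0 W=0

N: empty
E: empty
S: empty
W: empty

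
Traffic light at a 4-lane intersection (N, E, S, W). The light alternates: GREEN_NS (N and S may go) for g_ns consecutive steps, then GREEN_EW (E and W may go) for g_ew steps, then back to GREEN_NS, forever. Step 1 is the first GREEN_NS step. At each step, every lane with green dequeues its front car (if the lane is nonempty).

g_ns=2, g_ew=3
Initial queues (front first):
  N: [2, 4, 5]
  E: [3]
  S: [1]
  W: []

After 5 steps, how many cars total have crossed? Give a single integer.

Answer: 4

Derivation:
Step 1 [NS]: N:car2-GO,E:wait,S:car1-GO,W:wait | queues: N=2 E=1 S=0 W=0
Step 2 [NS]: N:car4-GO,E:wait,S:empty,W:wait | queues: N=1 E=1 S=0 W=0
Step 3 [EW]: N:wait,E:car3-GO,S:wait,W:empty | queues: N=1 E=0 S=0 W=0
Step 4 [EW]: N:wait,E:empty,S:wait,W:empty | queues: N=1 E=0 S=0 W=0
Step 5 [EW]: N:wait,E:empty,S:wait,W:empty | queues: N=1 E=0 S=0 W=0
Cars crossed by step 5: 4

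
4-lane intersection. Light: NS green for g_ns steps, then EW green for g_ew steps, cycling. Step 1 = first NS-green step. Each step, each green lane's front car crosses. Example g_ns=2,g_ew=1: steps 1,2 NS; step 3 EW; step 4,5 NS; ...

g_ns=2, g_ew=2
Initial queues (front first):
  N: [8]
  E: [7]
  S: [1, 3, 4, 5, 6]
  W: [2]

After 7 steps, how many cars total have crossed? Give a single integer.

Answer: 7

Derivation:
Step 1 [NS]: N:car8-GO,E:wait,S:car1-GO,W:wait | queues: N=0 E=1 S=4 W=1
Step 2 [NS]: N:empty,E:wait,S:car3-GO,W:wait | queues: N=0 E=1 S=3 W=1
Step 3 [EW]: N:wait,E:car7-GO,S:wait,W:car2-GO | queues: N=0 E=0 S=3 W=0
Step 4 [EW]: N:wait,E:empty,S:wait,W:empty | queues: N=0 E=0 S=3 W=0
Step 5 [NS]: N:empty,E:wait,S:car4-GO,W:wait | queues: N=0 E=0 S=2 W=0
Step 6 [NS]: N:empty,E:wait,S:car5-GO,W:wait | queues: N=0 E=0 S=1 W=0
Step 7 [EW]: N:wait,E:empty,S:wait,W:empty | queues: N=0 E=0 S=1 W=0
Cars crossed by step 7: 7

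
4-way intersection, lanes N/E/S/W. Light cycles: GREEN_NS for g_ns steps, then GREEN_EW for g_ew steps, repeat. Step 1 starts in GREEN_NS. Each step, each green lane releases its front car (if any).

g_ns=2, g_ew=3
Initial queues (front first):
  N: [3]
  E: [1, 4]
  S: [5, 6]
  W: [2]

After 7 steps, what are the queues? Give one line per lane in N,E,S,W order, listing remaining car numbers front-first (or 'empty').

Step 1 [NS]: N:car3-GO,E:wait,S:car5-GO,W:wait | queues: N=0 E=2 S=1 W=1
Step 2 [NS]: N:empty,E:wait,S:car6-GO,W:wait | queues: N=0 E=2 S=0 W=1
Step 3 [EW]: N:wait,E:car1-GO,S:wait,W:car2-GO | queues: N=0 E=1 S=0 W=0
Step 4 [EW]: N:wait,E:car4-GO,S:wait,W:empty | queues: N=0 E=0 S=0 W=0

N: empty
E: empty
S: empty
W: empty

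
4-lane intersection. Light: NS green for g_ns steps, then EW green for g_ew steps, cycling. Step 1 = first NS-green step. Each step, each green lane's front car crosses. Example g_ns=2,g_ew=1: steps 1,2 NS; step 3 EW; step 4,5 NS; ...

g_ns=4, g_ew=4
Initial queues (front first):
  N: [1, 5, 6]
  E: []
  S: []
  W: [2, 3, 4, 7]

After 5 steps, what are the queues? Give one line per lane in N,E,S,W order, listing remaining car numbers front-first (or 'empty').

Step 1 [NS]: N:car1-GO,E:wait,S:empty,W:wait | queues: N=2 E=0 S=0 W=4
Step 2 [NS]: N:car5-GO,E:wait,S:empty,W:wait | queues: N=1 E=0 S=0 W=4
Step 3 [NS]: N:car6-GO,E:wait,S:empty,W:wait | queues: N=0 E=0 S=0 W=4
Step 4 [NS]: N:empty,E:wait,S:empty,W:wait | queues: N=0 E=0 S=0 W=4
Step 5 [EW]: N:wait,E:empty,S:wait,W:car2-GO | queues: N=0 E=0 S=0 W=3

N: empty
E: empty
S: empty
W: 3 4 7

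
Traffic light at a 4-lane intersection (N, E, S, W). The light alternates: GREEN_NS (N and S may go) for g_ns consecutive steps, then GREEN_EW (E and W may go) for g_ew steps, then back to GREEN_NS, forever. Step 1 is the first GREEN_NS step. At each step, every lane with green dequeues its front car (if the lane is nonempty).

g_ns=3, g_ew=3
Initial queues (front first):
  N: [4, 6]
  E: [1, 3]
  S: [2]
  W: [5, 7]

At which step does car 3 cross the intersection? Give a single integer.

Step 1 [NS]: N:car4-GO,E:wait,S:car2-GO,W:wait | queues: N=1 E=2 S=0 W=2
Step 2 [NS]: N:car6-GO,E:wait,S:empty,W:wait | queues: N=0 E=2 S=0 W=2
Step 3 [NS]: N:empty,E:wait,S:empty,W:wait | queues: N=0 E=2 S=0 W=2
Step 4 [EW]: N:wait,E:car1-GO,S:wait,W:car5-GO | queues: N=0 E=1 S=0 W=1
Step 5 [EW]: N:wait,E:car3-GO,S:wait,W:car7-GO | queues: N=0 E=0 S=0 W=0
Car 3 crosses at step 5

5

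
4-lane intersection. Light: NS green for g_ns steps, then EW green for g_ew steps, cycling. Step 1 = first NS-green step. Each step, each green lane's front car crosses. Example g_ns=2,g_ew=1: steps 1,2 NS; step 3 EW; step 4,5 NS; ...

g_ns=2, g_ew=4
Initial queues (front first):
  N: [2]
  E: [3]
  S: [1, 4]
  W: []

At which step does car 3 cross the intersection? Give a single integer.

Step 1 [NS]: N:car2-GO,E:wait,S:car1-GO,W:wait | queues: N=0 E=1 S=1 W=0
Step 2 [NS]: N:empty,E:wait,S:car4-GO,W:wait | queues: N=0 E=1 S=0 W=0
Step 3 [EW]: N:wait,E:car3-GO,S:wait,W:empty | queues: N=0 E=0 S=0 W=0
Car 3 crosses at step 3

3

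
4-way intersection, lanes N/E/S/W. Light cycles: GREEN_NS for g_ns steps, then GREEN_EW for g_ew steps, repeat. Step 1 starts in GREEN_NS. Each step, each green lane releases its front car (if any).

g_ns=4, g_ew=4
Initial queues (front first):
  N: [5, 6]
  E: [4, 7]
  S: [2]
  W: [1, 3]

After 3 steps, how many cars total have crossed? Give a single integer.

Answer: 3

Derivation:
Step 1 [NS]: N:car5-GO,E:wait,S:car2-GO,W:wait | queues: N=1 E=2 S=0 W=2
Step 2 [NS]: N:car6-GO,E:wait,S:empty,W:wait | queues: N=0 E=2 S=0 W=2
Step 3 [NS]: N:empty,E:wait,S:empty,W:wait | queues: N=0 E=2 S=0 W=2
Cars crossed by step 3: 3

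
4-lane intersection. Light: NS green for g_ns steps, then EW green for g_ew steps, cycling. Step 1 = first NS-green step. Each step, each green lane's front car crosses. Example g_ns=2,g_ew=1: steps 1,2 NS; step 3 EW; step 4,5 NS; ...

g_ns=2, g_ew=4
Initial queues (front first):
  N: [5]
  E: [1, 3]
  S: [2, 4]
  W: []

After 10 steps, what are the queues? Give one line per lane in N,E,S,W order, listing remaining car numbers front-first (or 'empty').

Step 1 [NS]: N:car5-GO,E:wait,S:car2-GO,W:wait | queues: N=0 E=2 S=1 W=0
Step 2 [NS]: N:empty,E:wait,S:car4-GO,W:wait | queues: N=0 E=2 S=0 W=0
Step 3 [EW]: N:wait,E:car1-GO,S:wait,W:empty | queues: N=0 E=1 S=0 W=0
Step 4 [EW]: N:wait,E:car3-GO,S:wait,W:empty | queues: N=0 E=0 S=0 W=0

N: empty
E: empty
S: empty
W: empty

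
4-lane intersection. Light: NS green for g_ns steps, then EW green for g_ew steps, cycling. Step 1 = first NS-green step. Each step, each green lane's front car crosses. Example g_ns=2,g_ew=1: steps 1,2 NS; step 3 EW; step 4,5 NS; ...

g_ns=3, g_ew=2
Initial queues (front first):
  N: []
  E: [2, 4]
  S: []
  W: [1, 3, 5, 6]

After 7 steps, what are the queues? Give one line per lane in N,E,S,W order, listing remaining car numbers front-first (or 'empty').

Step 1 [NS]: N:empty,E:wait,S:empty,W:wait | queues: N=0 E=2 S=0 W=4
Step 2 [NS]: N:empty,E:wait,S:empty,W:wait | queues: N=0 E=2 S=0 W=4
Step 3 [NS]: N:empty,E:wait,S:empty,W:wait | queues: N=0 E=2 S=0 W=4
Step 4 [EW]: N:wait,E:car2-GO,S:wait,W:car1-GO | queues: N=0 E=1 S=0 W=3
Step 5 [EW]: N:wait,E:car4-GO,S:wait,W:car3-GO | queues: N=0 E=0 S=0 W=2
Step 6 [NS]: N:empty,E:wait,S:empty,W:wait | queues: N=0 E=0 S=0 W=2
Step 7 [NS]: N:empty,E:wait,S:empty,W:wait | queues: N=0 E=0 S=0 W=2

N: empty
E: empty
S: empty
W: 5 6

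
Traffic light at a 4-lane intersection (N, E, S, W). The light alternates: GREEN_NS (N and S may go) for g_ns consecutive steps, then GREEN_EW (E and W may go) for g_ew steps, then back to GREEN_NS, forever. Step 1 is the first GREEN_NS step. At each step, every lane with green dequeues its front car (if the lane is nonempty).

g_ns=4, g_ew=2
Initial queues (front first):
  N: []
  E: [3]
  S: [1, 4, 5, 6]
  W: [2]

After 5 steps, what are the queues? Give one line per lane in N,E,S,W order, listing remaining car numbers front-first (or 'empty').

Step 1 [NS]: N:empty,E:wait,S:car1-GO,W:wait | queues: N=0 E=1 S=3 W=1
Step 2 [NS]: N:empty,E:wait,S:car4-GO,W:wait | queues: N=0 E=1 S=2 W=1
Step 3 [NS]: N:empty,E:wait,S:car5-GO,W:wait | queues: N=0 E=1 S=1 W=1
Step 4 [NS]: N:empty,E:wait,S:car6-GO,W:wait | queues: N=0 E=1 S=0 W=1
Step 5 [EW]: N:wait,E:car3-GO,S:wait,W:car2-GO | queues: N=0 E=0 S=0 W=0

N: empty
E: empty
S: empty
W: empty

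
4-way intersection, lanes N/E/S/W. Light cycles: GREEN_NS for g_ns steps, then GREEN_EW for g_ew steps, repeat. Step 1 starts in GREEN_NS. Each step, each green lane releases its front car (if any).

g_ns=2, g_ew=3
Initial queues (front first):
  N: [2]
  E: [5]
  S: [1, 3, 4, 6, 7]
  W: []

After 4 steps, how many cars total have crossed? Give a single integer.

Answer: 4

Derivation:
Step 1 [NS]: N:car2-GO,E:wait,S:car1-GO,W:wait | queues: N=0 E=1 S=4 W=0
Step 2 [NS]: N:empty,E:wait,S:car3-GO,W:wait | queues: N=0 E=1 S=3 W=0
Step 3 [EW]: N:wait,E:car5-GO,S:wait,W:empty | queues: N=0 E=0 S=3 W=0
Step 4 [EW]: N:wait,E:empty,S:wait,W:empty | queues: N=0 E=0 S=3 W=0
Cars crossed by step 4: 4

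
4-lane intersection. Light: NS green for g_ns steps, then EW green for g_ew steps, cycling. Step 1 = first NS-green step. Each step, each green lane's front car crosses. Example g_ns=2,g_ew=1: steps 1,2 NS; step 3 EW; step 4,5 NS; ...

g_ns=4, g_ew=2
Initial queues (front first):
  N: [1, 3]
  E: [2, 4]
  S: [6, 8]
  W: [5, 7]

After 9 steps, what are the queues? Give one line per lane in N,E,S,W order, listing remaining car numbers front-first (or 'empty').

Step 1 [NS]: N:car1-GO,E:wait,S:car6-GO,W:wait | queues: N=1 E=2 S=1 W=2
Step 2 [NS]: N:car3-GO,E:wait,S:car8-GO,W:wait | queues: N=0 E=2 S=0 W=2
Step 3 [NS]: N:empty,E:wait,S:empty,W:wait | queues: N=0 E=2 S=0 W=2
Step 4 [NS]: N:empty,E:wait,S:empty,W:wait | queues: N=0 E=2 S=0 W=2
Step 5 [EW]: N:wait,E:car2-GO,S:wait,W:car5-GO | queues: N=0 E=1 S=0 W=1
Step 6 [EW]: N:wait,E:car4-GO,S:wait,W:car7-GO | queues: N=0 E=0 S=0 W=0

N: empty
E: empty
S: empty
W: empty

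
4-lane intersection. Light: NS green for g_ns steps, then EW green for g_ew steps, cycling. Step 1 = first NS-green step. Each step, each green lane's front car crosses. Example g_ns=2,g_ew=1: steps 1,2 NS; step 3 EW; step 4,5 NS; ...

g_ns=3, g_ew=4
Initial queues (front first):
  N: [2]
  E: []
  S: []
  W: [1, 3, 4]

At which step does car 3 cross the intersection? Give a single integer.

Step 1 [NS]: N:car2-GO,E:wait,S:empty,W:wait | queues: N=0 E=0 S=0 W=3
Step 2 [NS]: N:empty,E:wait,S:empty,W:wait | queues: N=0 E=0 S=0 W=3
Step 3 [NS]: N:empty,E:wait,S:empty,W:wait | queues: N=0 E=0 S=0 W=3
Step 4 [EW]: N:wait,E:empty,S:wait,W:car1-GO | queues: N=0 E=0 S=0 W=2
Step 5 [EW]: N:wait,E:empty,S:wait,W:car3-GO | queues: N=0 E=0 S=0 W=1
Step 6 [EW]: N:wait,E:empty,S:wait,W:car4-GO | queues: N=0 E=0 S=0 W=0
Car 3 crosses at step 5

5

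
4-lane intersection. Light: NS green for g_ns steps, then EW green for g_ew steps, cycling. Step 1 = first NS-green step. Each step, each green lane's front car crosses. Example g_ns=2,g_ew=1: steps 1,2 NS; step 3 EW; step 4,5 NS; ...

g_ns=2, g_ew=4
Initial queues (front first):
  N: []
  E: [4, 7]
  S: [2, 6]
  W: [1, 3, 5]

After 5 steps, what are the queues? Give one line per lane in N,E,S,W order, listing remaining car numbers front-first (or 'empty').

Step 1 [NS]: N:empty,E:wait,S:car2-GO,W:wait | queues: N=0 E=2 S=1 W=3
Step 2 [NS]: N:empty,E:wait,S:car6-GO,W:wait | queues: N=0 E=2 S=0 W=3
Step 3 [EW]: N:wait,E:car4-GO,S:wait,W:car1-GO | queues: N=0 E=1 S=0 W=2
Step 4 [EW]: N:wait,E:car7-GO,S:wait,W:car3-GO | queues: N=0 E=0 S=0 W=1
Step 5 [EW]: N:wait,E:empty,S:wait,W:car5-GO | queues: N=0 E=0 S=0 W=0

N: empty
E: empty
S: empty
W: empty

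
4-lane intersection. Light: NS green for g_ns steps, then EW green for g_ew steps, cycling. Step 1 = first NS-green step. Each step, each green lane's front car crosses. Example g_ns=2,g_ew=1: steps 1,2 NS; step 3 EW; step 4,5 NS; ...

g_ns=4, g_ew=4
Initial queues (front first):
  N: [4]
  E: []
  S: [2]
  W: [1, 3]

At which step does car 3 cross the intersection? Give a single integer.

Step 1 [NS]: N:car4-GO,E:wait,S:car2-GO,W:wait | queues: N=0 E=0 S=0 W=2
Step 2 [NS]: N:empty,E:wait,S:empty,W:wait | queues: N=0 E=0 S=0 W=2
Step 3 [NS]: N:empty,E:wait,S:empty,W:wait | queues: N=0 E=0 S=0 W=2
Step 4 [NS]: N:empty,E:wait,S:empty,W:wait | queues: N=0 E=0 S=0 W=2
Step 5 [EW]: N:wait,E:empty,S:wait,W:car1-GO | queues: N=0 E=0 S=0 W=1
Step 6 [EW]: N:wait,E:empty,S:wait,W:car3-GO | queues: N=0 E=0 S=0 W=0
Car 3 crosses at step 6

6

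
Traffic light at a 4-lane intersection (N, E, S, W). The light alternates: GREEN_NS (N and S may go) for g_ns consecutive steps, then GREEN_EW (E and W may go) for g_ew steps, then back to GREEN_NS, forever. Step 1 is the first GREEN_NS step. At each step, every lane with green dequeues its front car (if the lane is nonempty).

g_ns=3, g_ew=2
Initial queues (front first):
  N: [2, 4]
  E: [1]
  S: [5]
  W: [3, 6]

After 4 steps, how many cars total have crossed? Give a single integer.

Step 1 [NS]: N:car2-GO,E:wait,S:car5-GO,W:wait | queues: N=1 E=1 S=0 W=2
Step 2 [NS]: N:car4-GO,E:wait,S:empty,W:wait | queues: N=0 E=1 S=0 W=2
Step 3 [NS]: N:empty,E:wait,S:empty,W:wait | queues: N=0 E=1 S=0 W=2
Step 4 [EW]: N:wait,E:car1-GO,S:wait,W:car3-GO | queues: N=0 E=0 S=0 W=1
Cars crossed by step 4: 5

Answer: 5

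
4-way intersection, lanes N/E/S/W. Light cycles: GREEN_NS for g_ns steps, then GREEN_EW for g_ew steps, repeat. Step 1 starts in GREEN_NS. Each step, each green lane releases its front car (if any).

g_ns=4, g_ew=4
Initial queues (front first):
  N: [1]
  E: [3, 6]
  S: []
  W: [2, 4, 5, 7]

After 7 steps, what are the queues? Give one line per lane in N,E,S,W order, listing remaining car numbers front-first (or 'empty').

Step 1 [NS]: N:car1-GO,E:wait,S:empty,W:wait | queues: N=0 E=2 S=0 W=4
Step 2 [NS]: N:empty,E:wait,S:empty,W:wait | queues: N=0 E=2 S=0 W=4
Step 3 [NS]: N:empty,E:wait,S:empty,W:wait | queues: N=0 E=2 S=0 W=4
Step 4 [NS]: N:empty,E:wait,S:empty,W:wait | queues: N=0 E=2 S=0 W=4
Step 5 [EW]: N:wait,E:car3-GO,S:wait,W:car2-GO | queues: N=0 E=1 S=0 W=3
Step 6 [EW]: N:wait,E:car6-GO,S:wait,W:car4-GO | queues: N=0 E=0 S=0 W=2
Step 7 [EW]: N:wait,E:empty,S:wait,W:car5-GO | queues: N=0 E=0 S=0 W=1

N: empty
E: empty
S: empty
W: 7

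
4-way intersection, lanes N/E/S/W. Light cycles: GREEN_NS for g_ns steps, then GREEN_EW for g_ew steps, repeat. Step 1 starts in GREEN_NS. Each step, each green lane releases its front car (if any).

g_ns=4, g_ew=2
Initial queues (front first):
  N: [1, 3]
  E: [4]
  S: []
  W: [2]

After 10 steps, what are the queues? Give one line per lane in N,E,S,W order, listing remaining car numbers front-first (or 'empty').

Step 1 [NS]: N:car1-GO,E:wait,S:empty,W:wait | queues: N=1 E=1 S=0 W=1
Step 2 [NS]: N:car3-GO,E:wait,S:empty,W:wait | queues: N=0 E=1 S=0 W=1
Step 3 [NS]: N:empty,E:wait,S:empty,W:wait | queues: N=0 E=1 S=0 W=1
Step 4 [NS]: N:empty,E:wait,S:empty,W:wait | queues: N=0 E=1 S=0 W=1
Step 5 [EW]: N:wait,E:car4-GO,S:wait,W:car2-GO | queues: N=0 E=0 S=0 W=0

N: empty
E: empty
S: empty
W: empty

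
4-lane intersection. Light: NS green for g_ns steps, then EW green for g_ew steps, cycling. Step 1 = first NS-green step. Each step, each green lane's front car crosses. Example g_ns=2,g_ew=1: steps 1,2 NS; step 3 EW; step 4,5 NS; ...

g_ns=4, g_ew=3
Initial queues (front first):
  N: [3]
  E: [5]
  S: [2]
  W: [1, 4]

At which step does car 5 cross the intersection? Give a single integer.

Step 1 [NS]: N:car3-GO,E:wait,S:car2-GO,W:wait | queues: N=0 E=1 S=0 W=2
Step 2 [NS]: N:empty,E:wait,S:empty,W:wait | queues: N=0 E=1 S=0 W=2
Step 3 [NS]: N:empty,E:wait,S:empty,W:wait | queues: N=0 E=1 S=0 W=2
Step 4 [NS]: N:empty,E:wait,S:empty,W:wait | queues: N=0 E=1 S=0 W=2
Step 5 [EW]: N:wait,E:car5-GO,S:wait,W:car1-GO | queues: N=0 E=0 S=0 W=1
Step 6 [EW]: N:wait,E:empty,S:wait,W:car4-GO | queues: N=0 E=0 S=0 W=0
Car 5 crosses at step 5

5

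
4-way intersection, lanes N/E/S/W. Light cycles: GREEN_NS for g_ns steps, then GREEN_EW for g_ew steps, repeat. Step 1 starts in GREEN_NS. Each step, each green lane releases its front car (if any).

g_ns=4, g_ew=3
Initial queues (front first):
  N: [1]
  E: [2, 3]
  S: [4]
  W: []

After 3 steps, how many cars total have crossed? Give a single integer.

Step 1 [NS]: N:car1-GO,E:wait,S:car4-GO,W:wait | queues: N=0 E=2 S=0 W=0
Step 2 [NS]: N:empty,E:wait,S:empty,W:wait | queues: N=0 E=2 S=0 W=0
Step 3 [NS]: N:empty,E:wait,S:empty,W:wait | queues: N=0 E=2 S=0 W=0
Cars crossed by step 3: 2

Answer: 2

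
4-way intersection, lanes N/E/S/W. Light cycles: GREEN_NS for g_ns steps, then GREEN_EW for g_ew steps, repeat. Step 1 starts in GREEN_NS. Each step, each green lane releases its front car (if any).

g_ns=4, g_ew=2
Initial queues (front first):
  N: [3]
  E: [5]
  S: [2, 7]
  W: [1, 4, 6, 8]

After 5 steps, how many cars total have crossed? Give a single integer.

Step 1 [NS]: N:car3-GO,E:wait,S:car2-GO,W:wait | queues: N=0 E=1 S=1 W=4
Step 2 [NS]: N:empty,E:wait,S:car7-GO,W:wait | queues: N=0 E=1 S=0 W=4
Step 3 [NS]: N:empty,E:wait,S:empty,W:wait | queues: N=0 E=1 S=0 W=4
Step 4 [NS]: N:empty,E:wait,S:empty,W:wait | queues: N=0 E=1 S=0 W=4
Step 5 [EW]: N:wait,E:car5-GO,S:wait,W:car1-GO | queues: N=0 E=0 S=0 W=3
Cars crossed by step 5: 5

Answer: 5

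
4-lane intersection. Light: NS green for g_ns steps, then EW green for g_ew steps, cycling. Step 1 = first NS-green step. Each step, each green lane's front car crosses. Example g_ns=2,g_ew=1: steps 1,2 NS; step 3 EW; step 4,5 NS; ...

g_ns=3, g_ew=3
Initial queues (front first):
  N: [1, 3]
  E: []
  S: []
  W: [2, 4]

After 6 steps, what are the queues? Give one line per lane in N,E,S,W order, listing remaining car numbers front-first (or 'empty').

Step 1 [NS]: N:car1-GO,E:wait,S:empty,W:wait | queues: N=1 E=0 S=0 W=2
Step 2 [NS]: N:car3-GO,E:wait,S:empty,W:wait | queues: N=0 E=0 S=0 W=2
Step 3 [NS]: N:empty,E:wait,S:empty,W:wait | queues: N=0 E=0 S=0 W=2
Step 4 [EW]: N:wait,E:empty,S:wait,W:car2-GO | queues: N=0 E=0 S=0 W=1
Step 5 [EW]: N:wait,E:empty,S:wait,W:car4-GO | queues: N=0 E=0 S=0 W=0

N: empty
E: empty
S: empty
W: empty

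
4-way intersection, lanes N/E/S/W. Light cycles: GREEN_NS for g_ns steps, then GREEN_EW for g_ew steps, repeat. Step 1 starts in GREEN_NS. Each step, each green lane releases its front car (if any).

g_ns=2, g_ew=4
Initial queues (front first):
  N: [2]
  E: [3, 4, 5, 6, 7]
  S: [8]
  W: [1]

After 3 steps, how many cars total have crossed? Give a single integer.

Step 1 [NS]: N:car2-GO,E:wait,S:car8-GO,W:wait | queues: N=0 E=5 S=0 W=1
Step 2 [NS]: N:empty,E:wait,S:empty,W:wait | queues: N=0 E=5 S=0 W=1
Step 3 [EW]: N:wait,E:car3-GO,S:wait,W:car1-GO | queues: N=0 E=4 S=0 W=0
Cars crossed by step 3: 4

Answer: 4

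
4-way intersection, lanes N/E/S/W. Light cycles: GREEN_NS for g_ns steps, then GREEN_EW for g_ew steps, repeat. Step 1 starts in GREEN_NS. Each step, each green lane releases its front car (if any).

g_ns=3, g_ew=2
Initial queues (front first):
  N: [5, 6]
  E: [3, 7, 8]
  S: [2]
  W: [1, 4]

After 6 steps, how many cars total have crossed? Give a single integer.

Answer: 7

Derivation:
Step 1 [NS]: N:car5-GO,E:wait,S:car2-GO,W:wait | queues: N=1 E=3 S=0 W=2
Step 2 [NS]: N:car6-GO,E:wait,S:empty,W:wait | queues: N=0 E=3 S=0 W=2
Step 3 [NS]: N:empty,E:wait,S:empty,W:wait | queues: N=0 E=3 S=0 W=2
Step 4 [EW]: N:wait,E:car3-GO,S:wait,W:car1-GO | queues: N=0 E=2 S=0 W=1
Step 5 [EW]: N:wait,E:car7-GO,S:wait,W:car4-GO | queues: N=0 E=1 S=0 W=0
Step 6 [NS]: N:empty,E:wait,S:empty,W:wait | queues: N=0 E=1 S=0 W=0
Cars crossed by step 6: 7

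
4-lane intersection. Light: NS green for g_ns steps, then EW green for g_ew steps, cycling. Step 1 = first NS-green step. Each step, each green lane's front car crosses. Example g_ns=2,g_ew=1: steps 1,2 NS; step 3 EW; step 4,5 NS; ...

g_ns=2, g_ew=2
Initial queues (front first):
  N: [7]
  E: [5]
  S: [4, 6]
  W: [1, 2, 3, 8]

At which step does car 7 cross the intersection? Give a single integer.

Step 1 [NS]: N:car7-GO,E:wait,S:car4-GO,W:wait | queues: N=0 E=1 S=1 W=4
Step 2 [NS]: N:empty,E:wait,S:car6-GO,W:wait | queues: N=0 E=1 S=0 W=4
Step 3 [EW]: N:wait,E:car5-GO,S:wait,W:car1-GO | queues: N=0 E=0 S=0 W=3
Step 4 [EW]: N:wait,E:empty,S:wait,W:car2-GO | queues: N=0 E=0 S=0 W=2
Step 5 [NS]: N:empty,E:wait,S:empty,W:wait | queues: N=0 E=0 S=0 W=2
Step 6 [NS]: N:empty,E:wait,S:empty,W:wait | queues: N=0 E=0 S=0 W=2
Step 7 [EW]: N:wait,E:empty,S:wait,W:car3-GO | queues: N=0 E=0 S=0 W=1
Step 8 [EW]: N:wait,E:empty,S:wait,W:car8-GO | queues: N=0 E=0 S=0 W=0
Car 7 crosses at step 1

1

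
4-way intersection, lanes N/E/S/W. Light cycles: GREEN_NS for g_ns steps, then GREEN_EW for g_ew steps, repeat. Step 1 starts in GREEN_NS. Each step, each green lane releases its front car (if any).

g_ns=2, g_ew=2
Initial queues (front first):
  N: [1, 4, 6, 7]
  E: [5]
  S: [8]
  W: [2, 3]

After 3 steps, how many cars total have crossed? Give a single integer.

Answer: 5

Derivation:
Step 1 [NS]: N:car1-GO,E:wait,S:car8-GO,W:wait | queues: N=3 E=1 S=0 W=2
Step 2 [NS]: N:car4-GO,E:wait,S:empty,W:wait | queues: N=2 E=1 S=0 W=2
Step 3 [EW]: N:wait,E:car5-GO,S:wait,W:car2-GO | queues: N=2 E=0 S=0 W=1
Cars crossed by step 3: 5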